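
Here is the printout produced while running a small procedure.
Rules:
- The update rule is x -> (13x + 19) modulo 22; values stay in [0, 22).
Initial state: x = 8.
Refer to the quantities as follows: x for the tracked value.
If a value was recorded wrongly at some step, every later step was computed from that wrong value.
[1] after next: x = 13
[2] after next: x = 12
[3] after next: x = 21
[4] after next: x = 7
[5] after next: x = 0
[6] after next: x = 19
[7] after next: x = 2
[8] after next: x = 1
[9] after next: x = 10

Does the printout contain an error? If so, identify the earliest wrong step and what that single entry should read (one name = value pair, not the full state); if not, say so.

step 4, x = 6

Step 1: x = (13*8 + 19) mod 22 = 13 — verified.
Step 2: x = (13*13 + 19) mod 22 = 12 — verified.
Step 3: x = (13*12 + 19) mod 22 = 21 — in agreement.
Step 4: x = (13*21 + 19) mod 22 = 6 — the entry is off here.
First deviation found at step 4; the corrected entry is x = 6.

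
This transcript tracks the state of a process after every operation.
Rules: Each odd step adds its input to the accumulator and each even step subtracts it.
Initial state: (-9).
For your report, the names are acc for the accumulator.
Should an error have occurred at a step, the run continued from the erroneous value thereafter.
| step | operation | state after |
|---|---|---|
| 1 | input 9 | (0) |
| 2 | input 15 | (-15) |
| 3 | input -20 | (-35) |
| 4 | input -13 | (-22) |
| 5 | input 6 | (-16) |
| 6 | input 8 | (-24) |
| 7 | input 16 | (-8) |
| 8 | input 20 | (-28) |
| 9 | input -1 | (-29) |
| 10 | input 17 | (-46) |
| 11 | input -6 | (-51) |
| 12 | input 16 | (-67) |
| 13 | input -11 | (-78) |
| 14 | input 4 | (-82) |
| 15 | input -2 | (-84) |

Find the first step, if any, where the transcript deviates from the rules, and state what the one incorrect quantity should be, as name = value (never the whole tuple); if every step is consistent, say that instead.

step 11, acc = -52

step 1: acc = -9 + 9 = 0 -> checks out
step 2: acc = 0 - 15 = -15 -> same as recorded
step 3: acc = -15 + -20 = -35 -> same as recorded
step 4: acc = -35 - -13 = -22 -> in agreement
step 5: acc = -22 + 6 = -16 -> consistent with the transcript
step 6: acc = -16 - 8 = -24 -> same as recorded
step 7: acc = -24 + 16 = -8 -> no discrepancy
step 8: acc = -8 - 20 = -28 -> exactly as logged
step 9: acc = -28 + -1 = -29 -> exactly as logged
step 10: acc = -29 - 17 = -46 -> matches
step 11: acc = -46 + -6 = -52 -> a discrepancy with the transcript
Step 11 is the first one off; corrected, acc = -52.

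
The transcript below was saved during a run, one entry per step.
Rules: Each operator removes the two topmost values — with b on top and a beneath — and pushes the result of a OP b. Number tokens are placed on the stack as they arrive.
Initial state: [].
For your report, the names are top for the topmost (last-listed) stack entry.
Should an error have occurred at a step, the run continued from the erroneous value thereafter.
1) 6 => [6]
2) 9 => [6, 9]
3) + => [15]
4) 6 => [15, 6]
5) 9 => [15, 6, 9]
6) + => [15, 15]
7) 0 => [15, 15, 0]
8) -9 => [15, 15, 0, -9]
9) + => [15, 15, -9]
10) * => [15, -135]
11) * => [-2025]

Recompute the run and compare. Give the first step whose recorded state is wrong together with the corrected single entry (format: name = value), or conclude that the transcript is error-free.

Step 1: push 6: top = 6 — checks out.
Step 2: push 9: top = 9 — exactly as logged.
Step 3: 6 + 9 = 15 — agrees with the transcript.
Step 4: push 6: top = 6 — consistent with the transcript.
Step 5: push 9: top = 9 — confirmed correct.
Step 6: 6 + 9 = 15 — matches.
Step 7: push 0: top = 0 — agrees with the transcript.
Step 8: push -9: top = -9 — checks out.
Step 9: 0 + -9 = -9 — verified.
Step 10: 15 * -9 = -135 — confirmed correct.
Step 11: 15 * -135 = -2025 — checks out.
All steps check out; nothing to correct.

no error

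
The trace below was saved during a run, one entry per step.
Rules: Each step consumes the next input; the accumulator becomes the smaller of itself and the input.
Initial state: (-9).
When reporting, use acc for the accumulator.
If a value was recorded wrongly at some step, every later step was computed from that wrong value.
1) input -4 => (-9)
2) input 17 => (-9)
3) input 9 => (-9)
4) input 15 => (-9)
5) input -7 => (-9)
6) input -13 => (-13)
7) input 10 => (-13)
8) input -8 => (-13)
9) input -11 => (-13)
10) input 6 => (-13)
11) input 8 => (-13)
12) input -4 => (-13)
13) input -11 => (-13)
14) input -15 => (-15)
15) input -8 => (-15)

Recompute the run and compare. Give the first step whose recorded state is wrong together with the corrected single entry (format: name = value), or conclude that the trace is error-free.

Recomputing the run from the initial state:
step 1: acc = -9
step 2: acc = -9
step 3: acc = -9
step 4: acc = -9
step 5: acc = -9
step 6: acc = -13
step 7: acc = -13
step 8: acc = -13
step 9: acc = -13
step 10: acc = -13
step 11: acc = -13
step 12: acc = -13
step 13: acc = -13
step 14: acc = -15
step 15: acc = -15
This matches the trace at every step.

no error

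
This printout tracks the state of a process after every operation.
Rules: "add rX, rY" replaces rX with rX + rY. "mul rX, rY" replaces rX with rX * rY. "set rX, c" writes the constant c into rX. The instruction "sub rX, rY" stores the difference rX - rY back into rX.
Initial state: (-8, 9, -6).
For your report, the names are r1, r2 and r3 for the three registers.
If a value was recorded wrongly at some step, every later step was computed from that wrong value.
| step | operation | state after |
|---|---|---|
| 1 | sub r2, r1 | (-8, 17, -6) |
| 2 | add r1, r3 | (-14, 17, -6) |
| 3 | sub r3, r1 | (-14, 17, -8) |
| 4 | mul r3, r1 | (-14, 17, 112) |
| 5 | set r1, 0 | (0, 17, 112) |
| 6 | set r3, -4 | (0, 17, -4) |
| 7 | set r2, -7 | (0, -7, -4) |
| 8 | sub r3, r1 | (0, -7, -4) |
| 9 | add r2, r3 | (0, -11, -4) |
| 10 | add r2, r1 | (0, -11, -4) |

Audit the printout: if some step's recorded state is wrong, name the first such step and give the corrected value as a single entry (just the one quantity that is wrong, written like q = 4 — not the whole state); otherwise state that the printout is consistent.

Recomputing the run from the initial state:
step 1: r1 = -8, r2 = 17, r3 = -6
step 2: r1 = -14, r2 = 17, r3 = -6
step 3: r1 = -14, r2 = 17, r3 = 8
step 4: r1 = -14, r2 = 17, r3 = -112
step 5: r1 = 0, r2 = 17, r3 = -112
step 6: r1 = 0, r2 = 17, r3 = -4
step 7: r1 = 0, r2 = -7, r3 = -4
step 8: r1 = 0, r2 = -7, r3 = -4
step 9: r1 = 0, r2 = -11, r3 = -4
step 10: r1 = 0, r2 = -11, r3 = -4
The first disagreement with the printout is at step 3, where the value should be r3 = 8.

step 3, r3 = 8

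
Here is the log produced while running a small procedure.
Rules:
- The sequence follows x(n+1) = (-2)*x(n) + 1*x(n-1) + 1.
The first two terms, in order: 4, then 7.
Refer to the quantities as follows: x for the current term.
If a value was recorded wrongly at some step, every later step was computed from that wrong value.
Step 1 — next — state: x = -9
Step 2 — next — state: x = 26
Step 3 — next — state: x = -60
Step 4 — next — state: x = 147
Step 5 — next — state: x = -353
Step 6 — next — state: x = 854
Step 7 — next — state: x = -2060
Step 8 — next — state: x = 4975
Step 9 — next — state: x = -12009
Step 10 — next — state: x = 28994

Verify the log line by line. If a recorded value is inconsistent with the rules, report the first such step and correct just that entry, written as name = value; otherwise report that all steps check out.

no error

1. x = -2*(7) + (1)*(4) + (1) = -9 (matches)
2. x = -2*(-9) + (1)*(7) + (1) = 26 (confirmed correct)
3. x = -2*(26) + (1)*(-9) + (1) = -60 (exactly as logged)
4. x = -2*(-60) + (1)*(26) + (1) = 147 (consistent with the log)
5. x = -2*(147) + (1)*(-60) + (1) = -353 (consistent with the log)
6. x = -2*(-353) + (1)*(147) + (1) = 854 (agrees with the log)
7. x = -2*(854) + (1)*(-353) + (1) = -2060 (verified)
8. x = -2*(-2060) + (1)*(854) + (1) = 4975 (same as recorded)
9. x = -2*(4975) + (1)*(-2060) + (1) = -12009 (in agreement)
10. x = -2*(-12009) + (1)*(4975) + (1) = 28994 (in agreement)
Every step is consistent.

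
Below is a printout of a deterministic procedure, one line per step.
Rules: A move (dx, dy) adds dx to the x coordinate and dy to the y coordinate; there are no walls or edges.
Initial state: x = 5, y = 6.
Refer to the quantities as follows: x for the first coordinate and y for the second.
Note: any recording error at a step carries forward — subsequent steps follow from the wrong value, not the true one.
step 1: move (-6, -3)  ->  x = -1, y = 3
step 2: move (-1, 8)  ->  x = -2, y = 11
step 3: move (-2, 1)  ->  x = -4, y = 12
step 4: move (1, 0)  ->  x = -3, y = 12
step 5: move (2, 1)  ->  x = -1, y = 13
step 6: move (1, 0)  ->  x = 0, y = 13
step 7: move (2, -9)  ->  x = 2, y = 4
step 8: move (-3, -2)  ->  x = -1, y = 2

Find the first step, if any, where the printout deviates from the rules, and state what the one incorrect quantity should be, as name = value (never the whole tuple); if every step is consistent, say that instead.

1. x = 5 + (-6) = -1, y = 6 + (-3) = 3 (same as recorded)
2. x = -1 + (-1) = -2, y = 3 + (8) = 11 (exactly as logged)
3. x = -2 + (-2) = -4, y = 11 + (1) = 12 (no discrepancy)
4. x = -4 + (1) = -3, y = 12 + (0) = 12 (verified)
5. x = -3 + (2) = -1, y = 12 + (1) = 13 (verified)
6. x = -1 + (1) = 0, y = 13 + (0) = 13 (matches)
7. x = 0 + (2) = 2, y = 13 + (-9) = 4 (no discrepancy)
8. x = 2 + (-3) = -1, y = 4 + (-2) = 2 (confirmed correct)
No step deviates from the rules.

no error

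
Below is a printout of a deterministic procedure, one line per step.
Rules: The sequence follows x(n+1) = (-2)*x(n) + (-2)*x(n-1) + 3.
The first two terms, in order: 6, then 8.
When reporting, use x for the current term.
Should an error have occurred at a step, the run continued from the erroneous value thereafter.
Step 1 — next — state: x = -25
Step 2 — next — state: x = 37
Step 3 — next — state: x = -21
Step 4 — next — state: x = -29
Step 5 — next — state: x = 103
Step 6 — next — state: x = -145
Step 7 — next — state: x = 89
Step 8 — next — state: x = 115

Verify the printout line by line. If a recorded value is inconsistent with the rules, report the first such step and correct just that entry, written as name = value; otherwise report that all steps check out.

step 7, x = 87

Recomputing the run from the initial state:
step 1: x = -25
step 2: x = 37
step 3: x = -21
step 4: x = -29
step 5: x = 103
step 6: x = -145
step 7: x = 87
step 8: x = 119
The first disagreement with the printout is at step 7, where the value should be x = 87.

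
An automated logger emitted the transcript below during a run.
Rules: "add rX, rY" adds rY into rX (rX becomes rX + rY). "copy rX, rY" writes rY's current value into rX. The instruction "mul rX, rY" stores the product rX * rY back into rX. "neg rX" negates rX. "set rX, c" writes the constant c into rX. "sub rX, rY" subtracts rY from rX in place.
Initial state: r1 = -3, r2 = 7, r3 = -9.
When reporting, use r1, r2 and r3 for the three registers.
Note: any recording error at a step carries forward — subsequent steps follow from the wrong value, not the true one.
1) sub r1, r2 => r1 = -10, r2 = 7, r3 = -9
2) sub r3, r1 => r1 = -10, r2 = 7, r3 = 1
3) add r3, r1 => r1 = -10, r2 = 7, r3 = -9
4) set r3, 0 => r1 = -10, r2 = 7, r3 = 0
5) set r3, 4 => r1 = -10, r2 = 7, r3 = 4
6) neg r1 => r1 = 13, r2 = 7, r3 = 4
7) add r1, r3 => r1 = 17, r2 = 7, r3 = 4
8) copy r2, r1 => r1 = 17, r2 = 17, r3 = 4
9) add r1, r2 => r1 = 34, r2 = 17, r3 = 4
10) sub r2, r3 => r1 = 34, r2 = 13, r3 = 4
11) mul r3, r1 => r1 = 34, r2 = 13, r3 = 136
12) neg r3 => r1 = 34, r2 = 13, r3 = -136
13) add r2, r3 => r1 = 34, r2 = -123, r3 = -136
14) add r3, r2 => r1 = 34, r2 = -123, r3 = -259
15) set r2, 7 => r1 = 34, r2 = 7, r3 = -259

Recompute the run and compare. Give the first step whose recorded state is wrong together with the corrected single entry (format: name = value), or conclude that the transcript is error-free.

step 6, r1 = 10

1. r1 = -3 - 7 = -10 (confirmed correct)
2. r3 = -9 - -10 = 1 (consistent with the transcript)
3. r3 = 1 + -10 = -9 (exactly as logged)
4. r3 = 0 (verified)
5. r3 = 4 (same as recorded)
6. r1 = -(-10) = 10 (a discrepancy with the transcript)
First incorrect step: 6; the correct value is r1 = 10.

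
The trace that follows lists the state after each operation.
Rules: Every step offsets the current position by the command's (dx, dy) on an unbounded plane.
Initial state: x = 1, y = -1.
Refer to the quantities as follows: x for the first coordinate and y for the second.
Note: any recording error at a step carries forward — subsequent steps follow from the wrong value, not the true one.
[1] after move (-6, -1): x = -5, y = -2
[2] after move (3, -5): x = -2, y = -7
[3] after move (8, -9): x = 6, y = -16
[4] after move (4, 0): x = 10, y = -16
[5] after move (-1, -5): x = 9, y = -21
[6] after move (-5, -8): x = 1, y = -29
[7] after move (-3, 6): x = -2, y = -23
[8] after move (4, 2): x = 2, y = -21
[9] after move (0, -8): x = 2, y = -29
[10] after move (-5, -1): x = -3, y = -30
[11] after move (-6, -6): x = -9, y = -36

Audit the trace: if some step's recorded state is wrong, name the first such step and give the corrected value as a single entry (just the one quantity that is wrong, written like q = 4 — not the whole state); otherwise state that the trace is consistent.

step 6, x = 4

1. x = 1 + (-6) = -5, y = -1 + (-1) = -2 (agrees with the trace)
2. x = -5 + (3) = -2, y = -2 + (-5) = -7 (in agreement)
3. x = -2 + (8) = 6, y = -7 + (-9) = -16 (consistent with the trace)
4. x = 6 + (4) = 10, y = -16 + (0) = -16 (consistent with the trace)
5. x = 10 + (-1) = 9, y = -16 + (-5) = -21 (matches)
6. x = 9 + (-5) = 4, y = -21 + (-8) = -29 (the entry is off here)
First deviation found at step 6; the corrected entry is x = 4.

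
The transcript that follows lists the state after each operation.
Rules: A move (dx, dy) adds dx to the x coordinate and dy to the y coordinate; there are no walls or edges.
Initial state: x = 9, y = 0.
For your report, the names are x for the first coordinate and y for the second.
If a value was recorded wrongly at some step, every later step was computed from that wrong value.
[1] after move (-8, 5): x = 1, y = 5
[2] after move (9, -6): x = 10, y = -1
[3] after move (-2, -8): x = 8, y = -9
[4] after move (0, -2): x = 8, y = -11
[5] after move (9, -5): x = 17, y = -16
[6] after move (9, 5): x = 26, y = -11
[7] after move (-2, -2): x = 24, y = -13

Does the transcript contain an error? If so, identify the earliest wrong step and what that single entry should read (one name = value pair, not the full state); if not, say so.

1. x = 9 + (-8) = 1, y = 0 + (5) = 5 (same as recorded)
2. x = 1 + (9) = 10, y = 5 + (-6) = -1 (confirmed correct)
3. x = 10 + (-2) = 8, y = -1 + (-8) = -9 (same as recorded)
4. x = 8 + (0) = 8, y = -9 + (-2) = -11 (confirmed correct)
5. x = 8 + (9) = 17, y = -11 + (-5) = -16 (agrees with the transcript)
6. x = 17 + (9) = 26, y = -16 + (5) = -11 (consistent with the transcript)
7. x = 26 + (-2) = 24, y = -11 + (-2) = -13 (agrees with the transcript)
Nothing is out of place; the run is error-free.

no error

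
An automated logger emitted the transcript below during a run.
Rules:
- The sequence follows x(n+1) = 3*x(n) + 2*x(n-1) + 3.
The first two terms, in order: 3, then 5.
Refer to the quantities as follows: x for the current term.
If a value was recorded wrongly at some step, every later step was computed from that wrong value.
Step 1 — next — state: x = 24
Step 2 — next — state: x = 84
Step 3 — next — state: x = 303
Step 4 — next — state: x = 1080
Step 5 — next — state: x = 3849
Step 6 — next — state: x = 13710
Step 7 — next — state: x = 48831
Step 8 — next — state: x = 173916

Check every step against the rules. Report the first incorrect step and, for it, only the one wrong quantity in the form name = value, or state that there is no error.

step 2, x = 85

Step 1: x = 3*(5) + (2)*(3) + (3) = 24 — no discrepancy.
Step 2: x = 3*(24) + (2)*(5) + (3) = 85 — the recorded entry deviates here.
The earliest wrong entry is at step 2: it should read x = 85.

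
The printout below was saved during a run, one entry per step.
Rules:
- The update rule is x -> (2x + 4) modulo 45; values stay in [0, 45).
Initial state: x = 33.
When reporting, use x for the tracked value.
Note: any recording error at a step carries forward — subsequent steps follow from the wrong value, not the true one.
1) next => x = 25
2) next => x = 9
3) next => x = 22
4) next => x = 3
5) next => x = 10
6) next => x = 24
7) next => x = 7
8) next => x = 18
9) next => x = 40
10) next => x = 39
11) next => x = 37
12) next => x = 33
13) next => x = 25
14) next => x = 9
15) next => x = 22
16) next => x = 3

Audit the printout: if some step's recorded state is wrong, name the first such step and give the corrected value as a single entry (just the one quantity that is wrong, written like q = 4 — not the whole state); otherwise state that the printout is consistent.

no error

Recomputing the run from the initial state:
step 1: x = 25
step 2: x = 9
step 3: x = 22
step 4: x = 3
step 5: x = 10
step 6: x = 24
step 7: x = 7
step 8: x = 18
step 9: x = 40
step 10: x = 39
step 11: x = 37
step 12: x = 33
step 13: x = 25
step 14: x = 9
step 15: x = 22
step 16: x = 3
This matches the printout at every step.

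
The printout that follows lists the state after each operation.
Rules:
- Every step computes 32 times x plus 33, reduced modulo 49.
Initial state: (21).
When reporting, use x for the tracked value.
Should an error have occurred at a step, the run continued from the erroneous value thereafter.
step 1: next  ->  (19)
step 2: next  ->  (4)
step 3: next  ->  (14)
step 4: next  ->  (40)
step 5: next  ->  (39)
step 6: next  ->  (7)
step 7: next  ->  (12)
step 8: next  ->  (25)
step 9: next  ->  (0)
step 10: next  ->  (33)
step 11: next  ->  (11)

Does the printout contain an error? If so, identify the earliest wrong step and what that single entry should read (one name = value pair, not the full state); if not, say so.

1. x = (32*21 + 33) mod 49 = 19 (agrees with the printout)
2. x = (32*19 + 33) mod 49 = 4 (same as recorded)
3. x = (32*4 + 33) mod 49 = 14 (confirmed correct)
4. x = (32*14 + 33) mod 49 = 40 (agrees with the printout)
5. x = (32*40 + 33) mod 49 = 39 (agrees with the printout)
6. x = (32*39 + 33) mod 49 = 7 (matches)
7. x = (32*7 + 33) mod 49 = 12 (in agreement)
8. x = (32*12 + 33) mod 49 = 25 (confirmed correct)
9. x = (32*25 + 33) mod 49 = 0 (matches)
10. x = (32*0 + 33) mod 49 = 33 (same as recorded)
11. x = (32*33 + 33) mod 49 = 11 (confirmed correct)
No step deviates from the rules.

no error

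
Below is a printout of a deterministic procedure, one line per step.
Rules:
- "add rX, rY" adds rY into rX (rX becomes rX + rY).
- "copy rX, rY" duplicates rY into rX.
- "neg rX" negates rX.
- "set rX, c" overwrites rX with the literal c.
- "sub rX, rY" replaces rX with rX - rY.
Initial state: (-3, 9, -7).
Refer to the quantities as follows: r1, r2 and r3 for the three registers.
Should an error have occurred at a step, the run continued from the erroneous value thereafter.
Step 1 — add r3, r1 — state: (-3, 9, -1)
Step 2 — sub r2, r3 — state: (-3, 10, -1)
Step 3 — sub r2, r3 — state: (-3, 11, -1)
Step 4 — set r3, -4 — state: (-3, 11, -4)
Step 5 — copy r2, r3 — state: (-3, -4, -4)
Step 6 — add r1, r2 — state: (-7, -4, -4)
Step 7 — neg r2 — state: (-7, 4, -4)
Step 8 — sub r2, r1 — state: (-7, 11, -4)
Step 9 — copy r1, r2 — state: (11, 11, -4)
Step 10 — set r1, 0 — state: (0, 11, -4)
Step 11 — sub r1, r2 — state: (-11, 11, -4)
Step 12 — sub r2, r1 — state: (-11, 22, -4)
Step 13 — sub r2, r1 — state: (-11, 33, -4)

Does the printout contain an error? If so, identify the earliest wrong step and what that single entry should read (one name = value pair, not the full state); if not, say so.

Recomputing the run from the initial state:
step 1: r1 = -3, r2 = 9, r3 = -10
step 2: r1 = -3, r2 = 19, r3 = -10
step 3: r1 = -3, r2 = 29, r3 = -10
step 4: r1 = -3, r2 = 29, r3 = -4
step 5: r1 = -3, r2 = -4, r3 = -4
step 6: r1 = -7, r2 = -4, r3 = -4
step 7: r1 = -7, r2 = 4, r3 = -4
step 8: r1 = -7, r2 = 11, r3 = -4
step 9: r1 = 11, r2 = 11, r3 = -4
step 10: r1 = 0, r2 = 11, r3 = -4
step 11: r1 = -11, r2 = 11, r3 = -4
step 12: r1 = -11, r2 = 22, r3 = -4
step 13: r1 = -11, r2 = 33, r3 = -4
The first disagreement with the printout is at step 1, where the value should be r3 = -10.

step 1, r3 = -10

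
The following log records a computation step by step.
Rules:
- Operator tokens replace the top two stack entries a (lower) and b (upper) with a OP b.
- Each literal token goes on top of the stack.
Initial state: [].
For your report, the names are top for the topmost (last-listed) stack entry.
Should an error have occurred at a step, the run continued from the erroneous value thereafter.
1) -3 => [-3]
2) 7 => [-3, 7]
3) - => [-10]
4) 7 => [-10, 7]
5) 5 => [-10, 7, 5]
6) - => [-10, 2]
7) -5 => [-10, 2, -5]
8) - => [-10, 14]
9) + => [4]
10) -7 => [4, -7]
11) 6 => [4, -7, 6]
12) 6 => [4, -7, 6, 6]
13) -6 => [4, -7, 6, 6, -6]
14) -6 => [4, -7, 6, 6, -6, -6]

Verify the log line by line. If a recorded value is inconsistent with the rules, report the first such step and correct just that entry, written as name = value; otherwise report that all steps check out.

1. push -3: top = -3 (exactly as logged)
2. push 7: top = 7 (consistent with the log)
3. -3 - 7 = -10 (same as recorded)
4. push 7: top = 7 (matches)
5. push 5: top = 5 (in agreement)
6. 7 - 5 = 2 (no discrepancy)
7. push -5: top = -5 (exactly as logged)
8. 2 - -5 = 7 (the log has a different value)
Conclusion: step 8 carries the first error; the entry should be top = 7.

step 8, top = 7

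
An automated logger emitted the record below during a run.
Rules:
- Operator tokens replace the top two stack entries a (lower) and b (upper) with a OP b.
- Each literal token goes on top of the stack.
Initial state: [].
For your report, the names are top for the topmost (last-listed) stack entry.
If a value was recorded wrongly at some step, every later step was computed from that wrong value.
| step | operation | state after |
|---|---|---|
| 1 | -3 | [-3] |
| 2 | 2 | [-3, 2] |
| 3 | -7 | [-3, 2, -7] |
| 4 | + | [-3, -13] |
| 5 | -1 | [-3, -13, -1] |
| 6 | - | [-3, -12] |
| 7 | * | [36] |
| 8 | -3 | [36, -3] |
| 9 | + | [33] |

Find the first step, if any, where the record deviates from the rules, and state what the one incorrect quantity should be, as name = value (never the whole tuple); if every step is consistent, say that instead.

step 4, top = -5

1. push -3: top = -3 (checks out)
2. push 2: top = 2 (in agreement)
3. push -7: top = -7 (in agreement)
4. 2 + -7 = -5 (the record disagrees here)
That makes step 4 the first incorrect line — top = -5 is what it should show.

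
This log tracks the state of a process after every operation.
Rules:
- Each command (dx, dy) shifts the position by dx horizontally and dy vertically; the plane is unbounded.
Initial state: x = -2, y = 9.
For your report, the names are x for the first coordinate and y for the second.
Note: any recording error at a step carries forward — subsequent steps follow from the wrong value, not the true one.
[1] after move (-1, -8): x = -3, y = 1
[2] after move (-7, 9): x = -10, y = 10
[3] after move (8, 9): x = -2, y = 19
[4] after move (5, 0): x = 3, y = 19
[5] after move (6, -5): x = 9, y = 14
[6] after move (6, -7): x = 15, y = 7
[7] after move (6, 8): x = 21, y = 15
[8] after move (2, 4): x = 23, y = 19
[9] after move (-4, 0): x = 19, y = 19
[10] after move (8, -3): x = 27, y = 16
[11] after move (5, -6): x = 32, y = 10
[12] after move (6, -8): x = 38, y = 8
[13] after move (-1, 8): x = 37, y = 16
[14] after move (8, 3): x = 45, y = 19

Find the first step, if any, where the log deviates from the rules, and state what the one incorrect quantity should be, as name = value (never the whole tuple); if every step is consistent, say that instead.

step 12, y = 2

1. x = -2 + (-1) = -3, y = 9 + (-8) = 1 (verified)
2. x = -3 + (-7) = -10, y = 1 + (9) = 10 (exactly as logged)
3. x = -10 + (8) = -2, y = 10 + (9) = 19 (checks out)
4. x = -2 + (5) = 3, y = 19 + (0) = 19 (same as recorded)
5. x = 3 + (6) = 9, y = 19 + (-5) = 14 (in agreement)
6. x = 9 + (6) = 15, y = 14 + (-7) = 7 (matches)
7. x = 15 + (6) = 21, y = 7 + (8) = 15 (matches)
8. x = 21 + (2) = 23, y = 15 + (4) = 19 (agrees with the log)
9. x = 23 + (-4) = 19, y = 19 + (0) = 19 (exactly as logged)
10. x = 19 + (8) = 27, y = 19 + (-3) = 16 (in agreement)
11. x = 27 + (5) = 32, y = 16 + (-6) = 10 (agrees with the log)
12. x = 32 + (6) = 38, y = 10 + (-8) = 2 (the entry is off here)
So the first discrepancy is step 12, where the right value is y = 2.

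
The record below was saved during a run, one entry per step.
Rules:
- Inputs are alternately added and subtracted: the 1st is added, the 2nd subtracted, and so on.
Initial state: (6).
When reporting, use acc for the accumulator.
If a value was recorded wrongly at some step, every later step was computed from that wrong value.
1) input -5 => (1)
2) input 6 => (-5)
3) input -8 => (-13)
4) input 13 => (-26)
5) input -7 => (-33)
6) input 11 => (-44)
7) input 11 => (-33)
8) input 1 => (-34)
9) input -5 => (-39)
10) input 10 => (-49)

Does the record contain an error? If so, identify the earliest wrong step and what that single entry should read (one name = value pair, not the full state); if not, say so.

1. acc = 6 + -5 = 1 (matches)
2. acc = 1 - 6 = -5 (in agreement)
3. acc = -5 + -8 = -13 (confirmed correct)
4. acc = -13 - 13 = -26 (no discrepancy)
5. acc = -26 + -7 = -33 (confirmed correct)
6. acc = -33 - 11 = -44 (no discrepancy)
7. acc = -44 + 11 = -33 (verified)
8. acc = -33 - 1 = -34 (checks out)
9. acc = -34 + -5 = -39 (consistent with the record)
10. acc = -39 - 10 = -49 (in agreement)
All entries verified; no error found.

no error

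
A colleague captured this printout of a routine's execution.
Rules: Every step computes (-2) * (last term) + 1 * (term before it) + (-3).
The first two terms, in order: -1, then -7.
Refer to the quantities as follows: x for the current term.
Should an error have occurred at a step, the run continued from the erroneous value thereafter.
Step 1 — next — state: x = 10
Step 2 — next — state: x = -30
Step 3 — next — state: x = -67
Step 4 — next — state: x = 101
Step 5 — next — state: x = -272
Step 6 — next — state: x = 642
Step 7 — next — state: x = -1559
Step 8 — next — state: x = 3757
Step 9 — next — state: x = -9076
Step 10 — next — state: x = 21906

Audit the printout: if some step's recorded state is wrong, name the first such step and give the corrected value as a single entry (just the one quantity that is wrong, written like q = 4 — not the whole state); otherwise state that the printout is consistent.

step 1: x = -2*(-7) + (1)*(-1) + (-3) = 10 -> in agreement
step 2: x = -2*(10) + (1)*(-7) + (-3) = -30 -> no discrepancy
step 3: x = -2*(-30) + (1)*(10) + (-3) = 67 -> this is not what the printout shows
Step 3 is the first one off; corrected, x = 67.

step 3, x = 67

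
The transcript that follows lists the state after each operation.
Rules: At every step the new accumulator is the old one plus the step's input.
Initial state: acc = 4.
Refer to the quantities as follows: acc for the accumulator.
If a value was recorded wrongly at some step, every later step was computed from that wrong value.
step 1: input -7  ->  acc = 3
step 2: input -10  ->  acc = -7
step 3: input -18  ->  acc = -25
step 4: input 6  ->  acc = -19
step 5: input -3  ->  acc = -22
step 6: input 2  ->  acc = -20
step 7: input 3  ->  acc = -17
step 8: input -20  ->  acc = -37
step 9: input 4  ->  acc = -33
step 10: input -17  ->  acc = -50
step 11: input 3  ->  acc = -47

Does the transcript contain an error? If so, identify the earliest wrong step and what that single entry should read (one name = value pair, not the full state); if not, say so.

step 1, acc = -3

step 1: acc = 4 + -7 = -3 -> the transcript disagrees here
First deviation found at step 1; the corrected entry is acc = -3.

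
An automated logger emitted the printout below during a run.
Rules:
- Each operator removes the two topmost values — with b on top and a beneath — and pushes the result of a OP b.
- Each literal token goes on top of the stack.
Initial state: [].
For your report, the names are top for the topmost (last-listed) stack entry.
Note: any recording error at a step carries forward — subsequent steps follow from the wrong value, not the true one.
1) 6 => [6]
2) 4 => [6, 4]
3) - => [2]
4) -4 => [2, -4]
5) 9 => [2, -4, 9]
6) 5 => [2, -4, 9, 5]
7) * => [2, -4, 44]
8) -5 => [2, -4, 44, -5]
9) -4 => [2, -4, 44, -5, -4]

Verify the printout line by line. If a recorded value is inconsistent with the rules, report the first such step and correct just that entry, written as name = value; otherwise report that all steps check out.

Recomputing the run from the initial state:
step 1: [6]
step 2: [6, 4]
step 3: [2]
step 4: [2, -4]
step 5: [2, -4, 9]
step 6: [2, -4, 9, 5]
step 7: [2, -4, 45]
step 8: [2, -4, 45, -5]
step 9: [2, -4, 45, -5, -4]
The first disagreement with the printout is at step 7, where the value should be top = 45.

step 7, top = 45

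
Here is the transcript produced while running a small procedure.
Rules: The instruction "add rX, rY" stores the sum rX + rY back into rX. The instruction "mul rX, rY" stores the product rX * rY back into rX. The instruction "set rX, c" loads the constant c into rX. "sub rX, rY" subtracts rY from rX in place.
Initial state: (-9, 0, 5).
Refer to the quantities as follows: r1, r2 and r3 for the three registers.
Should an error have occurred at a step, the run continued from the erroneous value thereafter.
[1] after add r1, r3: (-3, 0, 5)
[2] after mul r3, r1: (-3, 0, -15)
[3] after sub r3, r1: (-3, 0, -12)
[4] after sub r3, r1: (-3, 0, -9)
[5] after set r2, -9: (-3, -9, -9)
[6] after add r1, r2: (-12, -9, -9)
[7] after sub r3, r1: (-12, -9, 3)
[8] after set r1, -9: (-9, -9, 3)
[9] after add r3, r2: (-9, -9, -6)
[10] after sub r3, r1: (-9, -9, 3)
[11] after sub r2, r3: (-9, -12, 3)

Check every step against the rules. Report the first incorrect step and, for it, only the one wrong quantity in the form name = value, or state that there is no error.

step 1, r1 = -4

step 1: r1 = -9 + 5 = -4 -> a discrepancy with the transcript
First incorrect step: 1; the correct value is r1 = -4.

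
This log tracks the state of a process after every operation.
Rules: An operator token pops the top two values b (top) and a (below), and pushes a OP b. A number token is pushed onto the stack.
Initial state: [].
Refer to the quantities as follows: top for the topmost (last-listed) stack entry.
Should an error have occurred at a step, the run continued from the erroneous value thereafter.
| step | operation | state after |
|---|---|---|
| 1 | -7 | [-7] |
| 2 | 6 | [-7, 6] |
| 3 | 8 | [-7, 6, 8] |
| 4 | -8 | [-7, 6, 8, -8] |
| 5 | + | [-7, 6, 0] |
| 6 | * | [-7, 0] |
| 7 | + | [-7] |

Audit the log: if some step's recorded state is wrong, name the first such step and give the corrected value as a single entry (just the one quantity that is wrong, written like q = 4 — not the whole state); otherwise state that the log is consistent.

Step 1: push -7: top = -7 — verified.
Step 2: push 6: top = 6 — checks out.
Step 3: push 8: top = 8 — agrees with the log.
Step 4: push -8: top = -8 — agrees with the log.
Step 5: 8 + -8 = 0 — matches.
Step 6: 6 * 0 = 0 — matches.
Step 7: -7 + 0 = -7 — no discrepancy.
All entries verified; no error found.

no error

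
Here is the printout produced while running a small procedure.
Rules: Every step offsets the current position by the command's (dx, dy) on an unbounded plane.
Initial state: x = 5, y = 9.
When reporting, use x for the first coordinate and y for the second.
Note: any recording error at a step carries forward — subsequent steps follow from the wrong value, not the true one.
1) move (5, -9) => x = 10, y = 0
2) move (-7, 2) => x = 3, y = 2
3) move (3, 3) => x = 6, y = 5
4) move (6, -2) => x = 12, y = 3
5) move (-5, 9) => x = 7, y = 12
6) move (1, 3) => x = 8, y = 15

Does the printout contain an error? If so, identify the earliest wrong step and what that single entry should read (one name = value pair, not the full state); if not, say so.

1. x = 5 + (5) = 10, y = 9 + (-9) = 0 (verified)
2. x = 10 + (-7) = 3, y = 0 + (2) = 2 (agrees with the printout)
3. x = 3 + (3) = 6, y = 2 + (3) = 5 (exactly as logged)
4. x = 6 + (6) = 12, y = 5 + (-2) = 3 (agrees with the printout)
5. x = 12 + (-5) = 7, y = 3 + (9) = 12 (confirmed correct)
6. x = 7 + (1) = 8, y = 12 + (3) = 15 (consistent with the printout)
Nothing is out of place; the run is error-free.

no error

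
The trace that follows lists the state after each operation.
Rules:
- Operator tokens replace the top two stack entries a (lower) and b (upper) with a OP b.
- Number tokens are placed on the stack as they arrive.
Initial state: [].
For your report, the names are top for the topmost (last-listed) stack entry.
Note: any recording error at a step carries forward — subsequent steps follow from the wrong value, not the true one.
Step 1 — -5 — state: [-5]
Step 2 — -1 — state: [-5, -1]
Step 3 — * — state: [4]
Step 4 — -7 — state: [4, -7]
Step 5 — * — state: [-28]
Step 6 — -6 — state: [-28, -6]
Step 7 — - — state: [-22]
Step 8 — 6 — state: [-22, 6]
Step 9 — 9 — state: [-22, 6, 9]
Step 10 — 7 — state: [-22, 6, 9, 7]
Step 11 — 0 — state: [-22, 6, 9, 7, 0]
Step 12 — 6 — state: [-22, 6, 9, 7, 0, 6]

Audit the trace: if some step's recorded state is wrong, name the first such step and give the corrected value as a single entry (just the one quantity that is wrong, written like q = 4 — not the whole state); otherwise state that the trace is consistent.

step 3, top = 5

step 1: push -5: top = -5 -> agrees with the trace
step 2: push -1: top = -1 -> same as recorded
step 3: -5 * -1 = 5 -> the trace disagrees here
So the first discrepancy is step 3, where the right value is top = 5.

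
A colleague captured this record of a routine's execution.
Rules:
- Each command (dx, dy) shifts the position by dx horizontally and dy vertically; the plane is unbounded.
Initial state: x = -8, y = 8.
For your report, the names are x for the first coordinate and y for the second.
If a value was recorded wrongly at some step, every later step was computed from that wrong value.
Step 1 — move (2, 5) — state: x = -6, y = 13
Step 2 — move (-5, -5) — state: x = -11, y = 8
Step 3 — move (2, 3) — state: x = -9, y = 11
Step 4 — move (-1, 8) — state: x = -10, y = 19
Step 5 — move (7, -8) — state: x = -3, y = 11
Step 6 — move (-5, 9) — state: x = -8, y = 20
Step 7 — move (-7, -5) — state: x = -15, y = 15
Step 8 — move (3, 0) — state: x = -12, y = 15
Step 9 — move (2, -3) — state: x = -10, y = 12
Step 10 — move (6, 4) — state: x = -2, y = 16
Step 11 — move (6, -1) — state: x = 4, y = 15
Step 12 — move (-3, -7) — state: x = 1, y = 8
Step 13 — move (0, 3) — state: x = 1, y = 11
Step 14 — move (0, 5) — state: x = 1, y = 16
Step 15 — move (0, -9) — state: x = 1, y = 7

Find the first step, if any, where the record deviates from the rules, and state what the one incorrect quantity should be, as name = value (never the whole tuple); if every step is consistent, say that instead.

step 10, x = -4

Step 1: x = -8 + (2) = -6, y = 8 + (5) = 13 — confirmed correct.
Step 2: x = -6 + (-5) = -11, y = 13 + (-5) = 8 — in agreement.
Step 3: x = -11 + (2) = -9, y = 8 + (3) = 11 — checks out.
Step 4: x = -9 + (-1) = -10, y = 11 + (8) = 19 — confirmed correct.
Step 5: x = -10 + (7) = -3, y = 19 + (-8) = 11 — confirmed correct.
Step 6: x = -3 + (-5) = -8, y = 11 + (9) = 20 — agrees with the record.
Step 7: x = -8 + (-7) = -15, y = 20 + (-5) = 15 — agrees with the record.
Step 8: x = -15 + (3) = -12, y = 15 + (0) = 15 — confirmed correct.
Step 9: x = -12 + (2) = -10, y = 15 + (-3) = 12 — matches.
Step 10: x = -10 + (6) = -4, y = 12 + (4) = 16 — the recorded entry deviates here.
First incorrect step: 10; the correct value is x = -4.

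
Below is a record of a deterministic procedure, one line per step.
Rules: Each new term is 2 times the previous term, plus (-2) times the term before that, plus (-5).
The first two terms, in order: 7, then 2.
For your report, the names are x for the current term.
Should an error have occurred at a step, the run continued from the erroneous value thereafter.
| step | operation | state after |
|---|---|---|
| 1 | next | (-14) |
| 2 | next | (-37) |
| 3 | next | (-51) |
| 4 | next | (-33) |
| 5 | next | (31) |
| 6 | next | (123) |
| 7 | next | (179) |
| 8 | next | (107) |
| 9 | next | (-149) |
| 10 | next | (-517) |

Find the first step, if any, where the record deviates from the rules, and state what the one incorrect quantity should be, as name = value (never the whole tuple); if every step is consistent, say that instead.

step 1, x = -15

Recomputing the run from the initial state:
step 1: x = -15
step 2: x = -39
step 3: x = -53
step 4: x = -33
step 5: x = 35
step 6: x = 131
step 7: x = 187
step 8: x = 107
step 9: x = -165
step 10: x = -549
The first disagreement with the record is at step 1, where the value should be x = -15.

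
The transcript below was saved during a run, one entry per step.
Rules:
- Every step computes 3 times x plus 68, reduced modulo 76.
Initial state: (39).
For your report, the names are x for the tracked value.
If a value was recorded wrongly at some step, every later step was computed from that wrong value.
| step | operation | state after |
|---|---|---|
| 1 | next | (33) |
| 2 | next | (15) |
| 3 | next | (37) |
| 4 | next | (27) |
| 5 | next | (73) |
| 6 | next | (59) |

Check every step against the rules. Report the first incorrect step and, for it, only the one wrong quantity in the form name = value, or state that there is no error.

no error

step 1: x = (3*39 + 68) mod 76 = 33 -> checks out
step 2: x = (3*33 + 68) mod 76 = 15 -> consistent with the transcript
step 3: x = (3*15 + 68) mod 76 = 37 -> matches
step 4: x = (3*37 + 68) mod 76 = 27 -> in agreement
step 5: x = (3*27 + 68) mod 76 = 73 -> checks out
step 6: x = (3*73 + 68) mod 76 = 59 -> confirmed correct
The recomputation confirms every line.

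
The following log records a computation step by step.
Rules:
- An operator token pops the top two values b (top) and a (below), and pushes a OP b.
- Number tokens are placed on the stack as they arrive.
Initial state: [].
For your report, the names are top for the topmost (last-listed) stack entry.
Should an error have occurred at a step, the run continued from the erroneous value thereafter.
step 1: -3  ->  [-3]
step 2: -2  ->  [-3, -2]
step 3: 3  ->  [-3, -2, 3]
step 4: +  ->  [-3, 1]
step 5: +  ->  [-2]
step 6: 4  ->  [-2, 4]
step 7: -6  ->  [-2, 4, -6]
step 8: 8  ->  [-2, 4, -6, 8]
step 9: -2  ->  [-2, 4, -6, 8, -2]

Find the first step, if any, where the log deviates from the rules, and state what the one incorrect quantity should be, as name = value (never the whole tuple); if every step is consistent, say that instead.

1. push -3: top = -3 (verified)
2. push -2: top = -2 (confirmed correct)
3. push 3: top = 3 (checks out)
4. -2 + 3 = 1 (checks out)
5. -3 + 1 = -2 (in agreement)
6. push 4: top = 4 (no discrepancy)
7. push -6: top = -6 (verified)
8. push 8: top = 8 (same as recorded)
9. push -2: top = -2 (verified)
All entries verified; no error found.

no error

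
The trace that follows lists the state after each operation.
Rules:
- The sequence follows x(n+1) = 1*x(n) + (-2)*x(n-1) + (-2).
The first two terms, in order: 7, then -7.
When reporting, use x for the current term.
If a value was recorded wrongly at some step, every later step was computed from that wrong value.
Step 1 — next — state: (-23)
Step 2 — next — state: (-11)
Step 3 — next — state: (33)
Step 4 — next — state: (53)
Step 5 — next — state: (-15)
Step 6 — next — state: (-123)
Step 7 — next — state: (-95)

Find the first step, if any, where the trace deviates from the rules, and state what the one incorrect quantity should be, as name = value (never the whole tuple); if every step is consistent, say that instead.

no error

Recomputing the run from the initial state:
step 1: x = -23
step 2: x = -11
step 3: x = 33
step 4: x = 53
step 5: x = -15
step 6: x = -123
step 7: x = -95
This matches the trace at every step.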